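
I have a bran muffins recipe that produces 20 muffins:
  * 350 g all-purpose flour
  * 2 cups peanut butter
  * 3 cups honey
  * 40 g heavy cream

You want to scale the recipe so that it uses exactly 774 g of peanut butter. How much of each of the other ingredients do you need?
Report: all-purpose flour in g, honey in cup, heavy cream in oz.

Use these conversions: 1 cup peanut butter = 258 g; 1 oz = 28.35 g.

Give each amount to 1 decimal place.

all-purpose flour: 525.0 g; honey: 4.5 cup; heavy cream: 2.1 oz

The original recipe has 516 g of peanut butter, so the scaling factor is 774 ÷ 516 = 3/2 = 1.5.
all-purpose flour: 350 g × 3/2 = 525.0 g
honey: 3 cup × 3/2 = 4.5 cup
heavy cream: 40 g × 3/2 ÷ 28.35 g/oz ≈ 2.1 oz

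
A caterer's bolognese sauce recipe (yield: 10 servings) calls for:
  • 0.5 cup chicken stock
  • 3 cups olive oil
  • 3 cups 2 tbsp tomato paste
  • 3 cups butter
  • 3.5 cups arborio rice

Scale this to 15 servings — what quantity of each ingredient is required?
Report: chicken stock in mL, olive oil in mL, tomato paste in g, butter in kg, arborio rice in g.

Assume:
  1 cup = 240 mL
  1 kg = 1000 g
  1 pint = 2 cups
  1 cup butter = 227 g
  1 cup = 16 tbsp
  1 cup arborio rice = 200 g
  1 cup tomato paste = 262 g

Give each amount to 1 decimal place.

chicken stock: 180.0 mL; olive oil: 1080.0 mL; tomato paste: 1228.1 g; butter: 1.0 kg; arborio rice: 1050.0 g

Scaling factor: 15/10 = 3/2 = 1.5.
chicken stock: 0.5 cup × 3/2 × 240 mL/cup = 180.0 mL
olive oil: 3 cup × 3/2 × 240 mL/cup = 1080.0 mL
tomato paste: (3 cup + 2 tbsp = 3.125 cup) × 3/2 × 262 g/cup ≈ 1228.1 g
butter: 3 cup × 3/2 × 227 g/cup ÷ 1000 g/kg ≈ 1.0 kg
arborio rice: 3.5 cup × 3/2 × 200 g/cup = 1050.0 g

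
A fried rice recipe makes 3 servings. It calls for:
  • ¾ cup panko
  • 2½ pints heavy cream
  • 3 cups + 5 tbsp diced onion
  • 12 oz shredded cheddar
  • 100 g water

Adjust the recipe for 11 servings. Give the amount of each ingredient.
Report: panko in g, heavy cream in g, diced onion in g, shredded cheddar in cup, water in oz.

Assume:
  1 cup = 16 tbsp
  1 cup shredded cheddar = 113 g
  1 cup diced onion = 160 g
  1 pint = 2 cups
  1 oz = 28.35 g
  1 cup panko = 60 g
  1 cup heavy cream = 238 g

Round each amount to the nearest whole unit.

panko: 165 g; heavy cream: 4363 g; diced onion: 1943 g; shredded cheddar: 11 cup; water: 13 oz

Scaling factor: 11/3.
panko: 0.75 cup × 11/3 × 60 g/cup = 165 g
heavy cream: 2.5 pint × 11/3 × 2 cup/pint × 238 g/cup ≈ 4363 g
diced onion: (3 cup + 5 tbsp = 3.3125 cup) × 11/3 × 160 g/cup ≈ 1943 g
shredded cheddar: 12 oz × 11/3 × 28.35 g/oz ÷ 113 g/cup ≈ 11 cup
water: 100 g × 11/3 ÷ 28.35 g/oz ≈ 13 oz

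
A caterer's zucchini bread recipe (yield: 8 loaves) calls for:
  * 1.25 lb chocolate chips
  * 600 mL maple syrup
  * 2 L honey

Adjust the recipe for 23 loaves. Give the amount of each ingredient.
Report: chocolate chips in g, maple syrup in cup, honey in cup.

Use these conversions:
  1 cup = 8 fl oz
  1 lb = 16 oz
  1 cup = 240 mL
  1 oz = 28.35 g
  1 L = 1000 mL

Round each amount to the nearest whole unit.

chocolate chips: 1630 g; maple syrup: 7 cup; honey: 24 cup

Scaling factor: 23/8 = 2.875.
chocolate chips: 1.25 lb × 23/8 × 16 oz/lb × 28.35 g/oz ≈ 1630 g
maple syrup: 600 mL × 23/8 ÷ 240 mL/cup ≈ 7 cup
honey: 2 L × 23/8 × 1000 mL/L ÷ 240 mL/cup ≈ 24 cup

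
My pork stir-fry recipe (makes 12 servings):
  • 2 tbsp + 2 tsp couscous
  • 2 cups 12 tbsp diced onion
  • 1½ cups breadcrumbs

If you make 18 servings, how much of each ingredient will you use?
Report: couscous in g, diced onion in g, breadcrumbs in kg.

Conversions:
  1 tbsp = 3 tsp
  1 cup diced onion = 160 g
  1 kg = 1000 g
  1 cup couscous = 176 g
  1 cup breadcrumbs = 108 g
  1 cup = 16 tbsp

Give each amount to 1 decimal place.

Scaling factor: 18/12 = 3/2 = 1.5.
couscous: (2 tbsp + 2 tsp = 8/3 tbsp) × 3/2 ÷ 16 tbsp/cup × 176 g/cup = 44.0 g
diced onion: (2 cup + 12 tbsp = 2.75 cup) × 3/2 × 160 g/cup = 660.0 g
breadcrumbs: 1.5 cup × 3/2 × 108 g/cup ÷ 1000 g/kg ≈ 0.2 kg

couscous: 44.0 g; diced onion: 660.0 g; breadcrumbs: 0.2 kg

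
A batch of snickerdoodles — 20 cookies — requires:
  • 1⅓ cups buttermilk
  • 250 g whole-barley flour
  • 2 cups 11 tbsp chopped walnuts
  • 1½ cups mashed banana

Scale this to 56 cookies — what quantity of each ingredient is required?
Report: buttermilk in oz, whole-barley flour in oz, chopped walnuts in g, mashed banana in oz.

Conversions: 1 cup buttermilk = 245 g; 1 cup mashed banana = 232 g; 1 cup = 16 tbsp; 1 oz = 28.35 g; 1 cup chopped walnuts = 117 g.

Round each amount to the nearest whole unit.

buttermilk: 32 oz; whole-barley flour: 25 oz; chopped walnuts: 880 g; mashed banana: 34 oz

Scaling factor: 56/20 = 14/5 = 2.8.
buttermilk: 4/3 cup × 14/5 × 245 g/cup ÷ 28.35 g/oz ≈ 32 oz
whole-barley flour: 250 g × 14/5 ÷ 28.35 g/oz ≈ 25 oz
chopped walnuts: (2 cup + 11 tbsp = 2.6875 cup) × 14/5 × 117 g/cup ≈ 880 g
mashed banana: 1.5 cup × 14/5 × 232 g/cup ÷ 28.35 g/oz ≈ 34 oz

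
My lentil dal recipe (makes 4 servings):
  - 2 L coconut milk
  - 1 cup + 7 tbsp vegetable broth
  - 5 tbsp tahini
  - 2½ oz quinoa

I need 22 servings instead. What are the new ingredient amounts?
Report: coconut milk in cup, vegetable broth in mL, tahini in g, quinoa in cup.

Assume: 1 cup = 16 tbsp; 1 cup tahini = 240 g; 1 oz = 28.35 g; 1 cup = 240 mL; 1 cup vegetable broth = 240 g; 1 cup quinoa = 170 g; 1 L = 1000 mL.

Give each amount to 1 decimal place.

Scaling factor: 22/4 = 11/2 = 5.5.
coconut milk: 2 L × 11/2 × 1000 mL/L ÷ 240 mL/cup ≈ 45.8 cup
vegetable broth: (1 cup + 7 tbsp = 1.4375 cup) × 11/2 × 240 mL/cup = 1897.5 mL
tahini: 5 tbsp × 11/2 ÷ 16 tbsp/cup × 240 g/cup = 412.5 g
quinoa: 2.5 oz × 11/2 × 28.35 g/oz ÷ 170 g/cup ≈ 2.3 cup

coconut milk: 45.8 cup; vegetable broth: 1897.5 mL; tahini: 412.5 g; quinoa: 2.3 cup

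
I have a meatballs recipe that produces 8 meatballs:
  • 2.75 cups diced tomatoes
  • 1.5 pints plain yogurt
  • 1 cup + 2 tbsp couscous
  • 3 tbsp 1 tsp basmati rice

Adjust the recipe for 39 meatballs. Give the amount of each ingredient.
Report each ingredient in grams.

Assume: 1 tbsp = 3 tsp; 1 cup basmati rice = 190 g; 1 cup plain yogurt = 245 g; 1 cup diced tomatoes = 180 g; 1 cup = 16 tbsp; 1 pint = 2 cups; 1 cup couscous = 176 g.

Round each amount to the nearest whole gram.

Scaling factor: 39/8 = 4.875.
diced tomatoes: 2.75 cup × 39/8 × 180 g/cup ≈ 2413 g
plain yogurt: 1.5 pint × 39/8 × 2 cup/pint × 245 g/cup ≈ 3583 g
couscous: (1 cup + 2 tbsp = 1.125 cup) × 39/8 × 176 g/cup ≈ 965 g
basmati rice: (3 tbsp + 1 tsp = 10/3 tbsp) × 39/8 ÷ 16 tbsp/cup × 190 g/cup ≈ 193 g

diced tomatoes: 2413 g; plain yogurt: 3583 g; couscous: 965 g; basmati rice: 193 g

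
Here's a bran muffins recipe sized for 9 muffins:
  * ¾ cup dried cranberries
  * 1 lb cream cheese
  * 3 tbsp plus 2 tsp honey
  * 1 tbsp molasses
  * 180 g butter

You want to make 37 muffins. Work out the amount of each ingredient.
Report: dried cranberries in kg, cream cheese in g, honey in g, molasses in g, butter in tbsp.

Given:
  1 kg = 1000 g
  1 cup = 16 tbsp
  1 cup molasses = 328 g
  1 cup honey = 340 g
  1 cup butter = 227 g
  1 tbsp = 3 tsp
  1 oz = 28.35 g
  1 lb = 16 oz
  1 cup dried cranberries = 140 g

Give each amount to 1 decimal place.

dried cranberries: 0.4 kg; cream cheese: 1864.8 g; honey: 320.3 g; molasses: 84.3 g; butter: 52.2 tbsp

Scaling factor: 37/9.
dried cranberries: 0.75 cup × 37/9 × 140 g/cup ÷ 1000 g/kg ≈ 0.4 kg
cream cheese: 1 lb × 37/9 × 16 oz/lb × 28.35 g/oz = 1864.8 g
honey: (3 tbsp + 2 tsp = 11/3 tbsp) × 37/9 ÷ 16 tbsp/cup × 340 g/cup ≈ 320.3 g
molasses: 1 tbsp × 37/9 ÷ 16 tbsp/cup × 328 g/cup ≈ 84.3 g
butter: 180 g × 37/9 ÷ 227 g/cup × 16 tbsp/cup ≈ 52.2 tbsp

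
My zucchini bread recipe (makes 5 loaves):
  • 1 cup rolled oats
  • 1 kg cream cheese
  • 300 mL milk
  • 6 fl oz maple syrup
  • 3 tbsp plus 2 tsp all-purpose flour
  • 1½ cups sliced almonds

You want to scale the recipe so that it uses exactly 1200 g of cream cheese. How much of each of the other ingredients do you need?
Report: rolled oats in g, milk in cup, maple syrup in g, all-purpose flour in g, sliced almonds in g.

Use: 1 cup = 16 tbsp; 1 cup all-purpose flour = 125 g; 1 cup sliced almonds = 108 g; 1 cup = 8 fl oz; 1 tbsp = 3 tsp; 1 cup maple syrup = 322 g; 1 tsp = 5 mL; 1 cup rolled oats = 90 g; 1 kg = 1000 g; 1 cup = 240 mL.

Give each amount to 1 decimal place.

rolled oats: 108.0 g; milk: 1.5 cup; maple syrup: 289.8 g; all-purpose flour: 34.4 g; sliced almonds: 194.4 g

The original recipe has 1000 g of cream cheese, so the scaling factor is 1200 ÷ 1000 = 6/5 = 1.2.
rolled oats: 1 cup × 6/5 × 90 g/cup = 108.0 g
milk: 300 mL × 6/5 ÷ 240 mL/cup = 1.5 cup
maple syrup: 6 fl oz × 6/5 ÷ 8 fl oz/cup × 322 g/cup = 289.8 g
all-purpose flour: (3 tbsp + 2 tsp = 11/3 tbsp) × 6/5 ÷ 16 tbsp/cup × 125 g/cup ≈ 34.4 g
sliced almonds: 1.5 cup × 6/5 × 108 g/cup = 194.4 g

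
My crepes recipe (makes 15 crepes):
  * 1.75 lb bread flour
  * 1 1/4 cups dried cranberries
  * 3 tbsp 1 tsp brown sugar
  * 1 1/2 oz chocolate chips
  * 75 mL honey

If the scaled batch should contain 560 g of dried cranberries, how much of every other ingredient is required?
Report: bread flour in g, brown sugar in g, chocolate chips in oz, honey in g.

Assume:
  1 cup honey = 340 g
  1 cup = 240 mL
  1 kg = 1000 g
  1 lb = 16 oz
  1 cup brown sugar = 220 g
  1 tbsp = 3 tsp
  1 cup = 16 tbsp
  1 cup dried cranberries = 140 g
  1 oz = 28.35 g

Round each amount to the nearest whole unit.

bread flour: 2540 g; brown sugar: 147 g; chocolate chips: 5 oz; honey: 340 g

The original recipe has 175 g of dried cranberries, so the scaling factor is 560 ÷ 175 = 16/5 = 3.2.
bread flour: 1.75 lb × 16/5 × 16 oz/lb × 28.35 g/oz ≈ 2540 g
brown sugar: (3 tbsp + 1 tsp = 10/3 tbsp) × 16/5 ÷ 16 tbsp/cup × 220 g/cup ≈ 147 g
chocolate chips: 1.5 oz × 16/5 ≈ 5 oz
honey: 75 mL × 16/5 ÷ 240 mL/cup × 340 g/cup = 340 g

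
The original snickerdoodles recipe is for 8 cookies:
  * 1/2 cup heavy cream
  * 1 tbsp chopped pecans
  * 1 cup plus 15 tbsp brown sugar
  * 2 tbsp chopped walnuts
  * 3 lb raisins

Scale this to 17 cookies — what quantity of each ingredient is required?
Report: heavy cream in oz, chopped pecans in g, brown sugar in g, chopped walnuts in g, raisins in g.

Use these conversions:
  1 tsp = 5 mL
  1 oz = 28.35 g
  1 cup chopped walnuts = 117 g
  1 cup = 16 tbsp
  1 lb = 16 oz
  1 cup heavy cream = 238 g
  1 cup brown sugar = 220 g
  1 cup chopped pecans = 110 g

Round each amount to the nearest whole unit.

heavy cream: 9 oz; chopped pecans: 15 g; brown sugar: 906 g; chopped walnuts: 31 g; raisins: 2892 g

Scaling factor: 17/8 = 2.125.
heavy cream: 0.5 cup × 17/8 × 238 g/cup ÷ 28.35 g/oz ≈ 9 oz
chopped pecans: 1 tbsp × 17/8 ÷ 16 tbsp/cup × 110 g/cup ≈ 15 g
brown sugar: (1 cup + 15 tbsp = 1.9375 cup) × 17/8 × 220 g/cup ≈ 906 g
chopped walnuts: 2 tbsp × 17/8 ÷ 16 tbsp/cup × 117 g/cup ≈ 31 g
raisins: 3 lb × 17/8 × 16 oz/lb × 28.35 g/oz ≈ 2892 g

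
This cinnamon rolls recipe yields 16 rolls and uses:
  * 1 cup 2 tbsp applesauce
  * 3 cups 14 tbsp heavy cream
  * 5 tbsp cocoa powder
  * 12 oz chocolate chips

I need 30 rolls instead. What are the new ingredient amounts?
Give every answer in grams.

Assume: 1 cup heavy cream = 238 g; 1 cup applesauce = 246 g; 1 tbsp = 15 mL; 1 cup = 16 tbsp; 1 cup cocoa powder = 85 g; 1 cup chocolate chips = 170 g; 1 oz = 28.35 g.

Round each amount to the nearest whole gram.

Scaling factor: 30/16 = 15/8 = 1.875.
applesauce: (1 cup + 2 tbsp = 1.125 cup) × 15/8 × 246 g/cup ≈ 519 g
heavy cream: (3 cup + 14 tbsp = 3.875 cup) × 15/8 × 238 g/cup ≈ 1729 g
cocoa powder: 5 tbsp × 15/8 ÷ 16 tbsp/cup × 85 g/cup ≈ 50 g
chocolate chips: 12 oz × 15/8 × 28.35 g/oz ≈ 638 g

applesauce: 519 g; heavy cream: 1729 g; cocoa powder: 50 g; chocolate chips: 638 g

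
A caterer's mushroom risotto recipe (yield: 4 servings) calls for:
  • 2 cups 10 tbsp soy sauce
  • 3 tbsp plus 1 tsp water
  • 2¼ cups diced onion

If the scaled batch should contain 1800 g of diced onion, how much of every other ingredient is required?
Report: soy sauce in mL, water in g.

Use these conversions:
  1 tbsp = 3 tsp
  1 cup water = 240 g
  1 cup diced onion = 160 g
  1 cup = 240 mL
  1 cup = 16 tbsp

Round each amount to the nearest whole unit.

soy sauce: 3150 mL; water: 250 g

The original recipe has 360 g of diced onion, so the scaling factor is 1800 ÷ 360 = 5.
soy sauce: (2 cup + 10 tbsp = 2.625 cup) × 5 × 240 mL/cup = 3150 mL
water: (3 tbsp + 1 tsp = 10/3 tbsp) × 5 ÷ 16 tbsp/cup × 240 g/cup = 250 g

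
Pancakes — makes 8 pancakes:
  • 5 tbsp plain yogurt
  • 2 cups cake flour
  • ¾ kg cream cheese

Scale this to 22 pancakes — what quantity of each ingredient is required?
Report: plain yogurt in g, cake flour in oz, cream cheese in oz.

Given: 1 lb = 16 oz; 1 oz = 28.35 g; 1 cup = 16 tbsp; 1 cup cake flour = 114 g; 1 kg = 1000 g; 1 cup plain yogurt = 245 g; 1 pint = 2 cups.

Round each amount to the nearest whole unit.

plain yogurt: 211 g; cake flour: 22 oz; cream cheese: 73 oz

Scaling factor: 22/8 = 11/4 = 2.75.
plain yogurt: 5 tbsp × 11/4 ÷ 16 tbsp/cup × 245 g/cup ≈ 211 g
cake flour: 2 cup × 11/4 × 114 g/cup ÷ 28.35 g/oz ≈ 22 oz
cream cheese: 0.75 kg × 11/4 × 1000 g/kg ÷ 28.35 g/oz ≈ 73 oz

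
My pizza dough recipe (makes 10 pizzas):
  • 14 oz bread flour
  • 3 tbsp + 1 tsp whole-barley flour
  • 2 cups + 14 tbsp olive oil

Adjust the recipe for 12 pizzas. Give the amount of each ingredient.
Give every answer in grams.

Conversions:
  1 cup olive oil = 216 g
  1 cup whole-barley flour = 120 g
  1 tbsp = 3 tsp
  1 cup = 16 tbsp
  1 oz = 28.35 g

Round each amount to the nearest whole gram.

Scaling factor: 12/10 = 6/5 = 1.2.
bread flour: 14 oz × 6/5 × 28.35 g/oz ≈ 476 g
whole-barley flour: (3 tbsp + 1 tsp = 10/3 tbsp) × 6/5 ÷ 16 tbsp/cup × 120 g/cup = 30 g
olive oil: (2 cup + 14 tbsp = 2.875 cup) × 6/5 × 216 g/cup ≈ 745 g

bread flour: 476 g; whole-barley flour: 30 g; olive oil: 745 g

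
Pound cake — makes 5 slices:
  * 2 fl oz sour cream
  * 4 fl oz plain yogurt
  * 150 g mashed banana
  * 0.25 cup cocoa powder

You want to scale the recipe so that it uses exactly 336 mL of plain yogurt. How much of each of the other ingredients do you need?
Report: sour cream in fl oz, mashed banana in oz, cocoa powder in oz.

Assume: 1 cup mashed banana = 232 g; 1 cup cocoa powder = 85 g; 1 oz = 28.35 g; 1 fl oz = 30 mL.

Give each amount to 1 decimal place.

The original recipe has 120 mL of plain yogurt, so the scaling factor is 336 ÷ 120 = 14/5 = 2.8.
sour cream: 2 fl oz × 14/5 = 5.6 fl oz
mashed banana: 150 g × 14/5 ÷ 28.35 g/oz ≈ 14.8 oz
cocoa powder: 0.25 cup × 14/5 × 85 g/cup ÷ 28.35 g/oz ≈ 2.1 oz

sour cream: 5.6 fl oz; mashed banana: 14.8 oz; cocoa powder: 2.1 oz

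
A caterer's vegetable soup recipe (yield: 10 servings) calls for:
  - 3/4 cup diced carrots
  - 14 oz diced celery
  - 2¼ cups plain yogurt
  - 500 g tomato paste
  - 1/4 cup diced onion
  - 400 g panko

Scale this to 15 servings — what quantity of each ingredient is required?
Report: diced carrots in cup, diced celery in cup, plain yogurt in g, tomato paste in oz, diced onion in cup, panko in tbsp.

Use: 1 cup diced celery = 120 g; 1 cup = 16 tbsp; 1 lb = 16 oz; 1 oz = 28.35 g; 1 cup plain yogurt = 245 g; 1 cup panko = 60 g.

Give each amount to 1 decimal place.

diced carrots: 1.1 cup; diced celery: 5.0 cup; plain yogurt: 826.9 g; tomato paste: 26.5 oz; diced onion: 0.4 cup; panko: 160.0 tbsp

Scaling factor: 15/10 = 3/2 = 1.5.
diced carrots: 0.75 cup × 3/2 ≈ 1.1 cup
diced celery: 14 oz × 3/2 × 28.35 g/oz ÷ 120 g/cup ≈ 5.0 cup
plain yogurt: 2.25 cup × 3/2 × 245 g/cup ≈ 826.9 g
tomato paste: 500 g × 3/2 ÷ 28.35 g/oz ≈ 26.5 oz
diced onion: 0.25 cup × 3/2 ≈ 0.4 cup
panko: 400 g × 3/2 ÷ 60 g/cup × 16 tbsp/cup = 160.0 tbsp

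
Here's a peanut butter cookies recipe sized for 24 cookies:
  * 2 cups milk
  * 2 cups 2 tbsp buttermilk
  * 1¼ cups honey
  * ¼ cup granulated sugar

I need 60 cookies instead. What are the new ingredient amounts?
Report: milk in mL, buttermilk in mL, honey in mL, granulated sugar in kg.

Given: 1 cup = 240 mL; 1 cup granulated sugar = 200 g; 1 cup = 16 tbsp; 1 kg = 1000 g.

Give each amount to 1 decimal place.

Scaling factor: 60/24 = 5/2 = 2.5.
milk: 2 cup × 5/2 × 240 mL/cup = 1200.0 mL
buttermilk: (2 cup + 2 tbsp = 2.125 cup) × 5/2 × 240 mL/cup = 1275.0 mL
honey: 1.25 cup × 5/2 × 240 mL/cup = 750.0 mL
granulated sugar: 0.25 cup × 5/2 × 200 g/cup ÷ 1000 g/kg ≈ 0.1 kg

milk: 1200.0 mL; buttermilk: 1275.0 mL; honey: 750.0 mL; granulated sugar: 0.1 kg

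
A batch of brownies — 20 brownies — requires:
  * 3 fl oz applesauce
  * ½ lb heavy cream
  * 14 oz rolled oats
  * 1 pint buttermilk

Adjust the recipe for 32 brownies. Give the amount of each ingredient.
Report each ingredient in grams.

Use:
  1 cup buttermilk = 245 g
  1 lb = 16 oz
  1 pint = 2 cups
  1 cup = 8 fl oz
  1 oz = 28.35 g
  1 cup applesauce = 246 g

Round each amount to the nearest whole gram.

applesauce: 148 g; heavy cream: 363 g; rolled oats: 635 g; buttermilk: 784 g

Scaling factor: 32/20 = 8/5 = 1.6.
applesauce: 3 fl oz × 8/5 ÷ 8 fl oz/cup × 246 g/cup ≈ 148 g
heavy cream: 0.5 lb × 8/5 × 16 oz/lb × 28.35 g/oz ≈ 363 g
rolled oats: 14 oz × 8/5 × 28.35 g/oz ≈ 635 g
buttermilk: 1 pint × 8/5 × 2 cup/pint × 245 g/cup = 784 g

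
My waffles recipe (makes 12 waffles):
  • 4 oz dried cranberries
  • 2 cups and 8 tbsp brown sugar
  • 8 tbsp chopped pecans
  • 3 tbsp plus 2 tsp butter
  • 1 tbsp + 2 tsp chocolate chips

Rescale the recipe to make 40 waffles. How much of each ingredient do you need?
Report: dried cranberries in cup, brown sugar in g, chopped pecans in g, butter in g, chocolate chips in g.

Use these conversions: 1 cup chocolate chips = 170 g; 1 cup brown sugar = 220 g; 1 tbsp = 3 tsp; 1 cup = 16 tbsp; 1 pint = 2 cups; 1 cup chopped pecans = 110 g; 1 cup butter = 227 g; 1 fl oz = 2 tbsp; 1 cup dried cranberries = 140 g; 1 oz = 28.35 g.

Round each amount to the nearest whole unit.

Scaling factor: 40/12 = 10/3.
dried cranberries: 4 oz × 10/3 × 28.35 g/oz ÷ 140 g/cup ≈ 3 cup
brown sugar: (2 cup + 8 tbsp = 2.5 cup) × 10/3 × 220 g/cup ≈ 1833 g
chopped pecans: 8 tbsp × 10/3 ÷ 16 tbsp/cup × 110 g/cup ≈ 183 g
butter: (3 tbsp + 2 tsp = 11/3 tbsp) × 10/3 ÷ 16 tbsp/cup × 227 g/cup ≈ 173 g
chocolate chips: (1 tbsp + 2 tsp = 5/3 tbsp) × 10/3 ÷ 16 tbsp/cup × 170 g/cup ≈ 59 g

dried cranberries: 3 cup; brown sugar: 1833 g; chopped pecans: 183 g; butter: 173 g; chocolate chips: 59 g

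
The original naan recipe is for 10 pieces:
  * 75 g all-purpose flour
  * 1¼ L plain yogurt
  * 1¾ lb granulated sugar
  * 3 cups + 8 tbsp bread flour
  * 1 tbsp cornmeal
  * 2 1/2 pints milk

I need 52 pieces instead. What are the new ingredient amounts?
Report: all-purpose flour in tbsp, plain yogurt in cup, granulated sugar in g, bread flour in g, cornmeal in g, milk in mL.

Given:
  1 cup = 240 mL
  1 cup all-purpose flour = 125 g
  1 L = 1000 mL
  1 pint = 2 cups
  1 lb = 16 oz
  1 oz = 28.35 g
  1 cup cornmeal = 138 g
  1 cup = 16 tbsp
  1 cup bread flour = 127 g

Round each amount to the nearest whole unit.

Scaling factor: 52/10 = 26/5 = 5.2.
all-purpose flour: 75 g × 26/5 ÷ 125 g/cup × 16 tbsp/cup ≈ 50 tbsp
plain yogurt: 1.25 L × 26/5 × 1000 mL/L ÷ 240 mL/cup ≈ 27 cup
granulated sugar: 1.75 lb × 26/5 × 16 oz/lb × 28.35 g/oz ≈ 4128 g
bread flour: (3 cup + 8 tbsp = 3.5 cup) × 26/5 × 127 g/cup ≈ 2311 g
cornmeal: 1 tbsp × 26/5 ÷ 16 tbsp/cup × 138 g/cup ≈ 45 g
milk: 2.5 pint × 26/5 × 2 cup/pint × 240 mL/cup = 6240 mL

all-purpose flour: 50 tbsp; plain yogurt: 27 cup; granulated sugar: 4128 g; bread flour: 2311 g; cornmeal: 45 g; milk: 6240 mL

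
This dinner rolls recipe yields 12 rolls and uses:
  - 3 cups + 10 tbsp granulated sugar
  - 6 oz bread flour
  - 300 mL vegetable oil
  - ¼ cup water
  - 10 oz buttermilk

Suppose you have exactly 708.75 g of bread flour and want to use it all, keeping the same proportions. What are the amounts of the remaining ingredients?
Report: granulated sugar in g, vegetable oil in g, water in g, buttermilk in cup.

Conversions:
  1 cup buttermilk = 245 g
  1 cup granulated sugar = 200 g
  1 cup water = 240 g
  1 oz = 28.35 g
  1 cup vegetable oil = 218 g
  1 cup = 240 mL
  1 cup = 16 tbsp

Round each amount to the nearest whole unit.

The original recipe has 170.1 g of bread flour, so the scaling factor is 708.75 ÷ 170.1 = 25/6.
granulated sugar: (3 cup + 10 tbsp = 3.625 cup) × 25/6 × 200 g/cup ≈ 3021 g
vegetable oil: 300 mL × 25/6 ÷ 240 mL/cup × 218 g/cup ≈ 1135 g
water: 0.25 cup × 25/6 × 240 g/cup = 250 g
buttermilk: 10 oz × 25/6 × 28.35 g/oz ÷ 245 g/cup ≈ 5 cup

granulated sugar: 3021 g; vegetable oil: 1135 g; water: 250 g; buttermilk: 5 cup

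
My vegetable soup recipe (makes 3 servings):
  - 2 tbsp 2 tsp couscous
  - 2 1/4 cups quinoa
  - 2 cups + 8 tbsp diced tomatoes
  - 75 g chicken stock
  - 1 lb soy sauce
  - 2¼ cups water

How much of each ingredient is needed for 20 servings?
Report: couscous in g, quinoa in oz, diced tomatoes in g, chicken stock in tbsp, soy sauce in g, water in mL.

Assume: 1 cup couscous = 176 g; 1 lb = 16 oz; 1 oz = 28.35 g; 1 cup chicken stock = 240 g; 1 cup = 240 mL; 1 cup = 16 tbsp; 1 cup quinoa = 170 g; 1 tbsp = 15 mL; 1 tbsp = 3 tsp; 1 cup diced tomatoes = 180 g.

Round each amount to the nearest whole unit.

Scaling factor: 20/3.
couscous: (2 tbsp + 2 tsp = 8/3 tbsp) × 20/3 ÷ 16 tbsp/cup × 176 g/cup ≈ 196 g
quinoa: 2.25 cup × 20/3 × 170 g/cup ÷ 28.35 g/oz ≈ 90 oz
diced tomatoes: (2 cup + 8 tbsp = 2.5 cup) × 20/3 × 180 g/cup = 3000 g
chicken stock: 75 g × 20/3 ÷ 240 g/cup × 16 tbsp/cup ≈ 33 tbsp
soy sauce: 1 lb × 20/3 × 16 oz/lb × 28.35 g/oz = 3024 g
water: 2.25 cup × 20/3 × 240 mL/cup = 3600 mL

couscous: 196 g; quinoa: 90 oz; diced tomatoes: 3000 g; chicken stock: 33 tbsp; soy sauce: 3024 g; water: 3600 mL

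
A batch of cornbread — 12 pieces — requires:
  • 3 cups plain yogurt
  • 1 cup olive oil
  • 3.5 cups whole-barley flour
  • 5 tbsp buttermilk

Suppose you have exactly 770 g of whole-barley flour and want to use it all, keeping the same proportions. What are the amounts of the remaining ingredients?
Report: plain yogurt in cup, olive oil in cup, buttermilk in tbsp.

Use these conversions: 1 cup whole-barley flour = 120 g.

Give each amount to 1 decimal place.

The original recipe has 420 g of whole-barley flour, so the scaling factor is 770 ÷ 420 = 11/6.
plain yogurt: 3 cup × 11/6 = 5.5 cup
olive oil: 1 cup × 11/6 ≈ 1.8 cup
buttermilk: 5 tbsp × 11/6 ≈ 9.2 tbsp

plain yogurt: 5.5 cup; olive oil: 1.8 cup; buttermilk: 9.2 tbsp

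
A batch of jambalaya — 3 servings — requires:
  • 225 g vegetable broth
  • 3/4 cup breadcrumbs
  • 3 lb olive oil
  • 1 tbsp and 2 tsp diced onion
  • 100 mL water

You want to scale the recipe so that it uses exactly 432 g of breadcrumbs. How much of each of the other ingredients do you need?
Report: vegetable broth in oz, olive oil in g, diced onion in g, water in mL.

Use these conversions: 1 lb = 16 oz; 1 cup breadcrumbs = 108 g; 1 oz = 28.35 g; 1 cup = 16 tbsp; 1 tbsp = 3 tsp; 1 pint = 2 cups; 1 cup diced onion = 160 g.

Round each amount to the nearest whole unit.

The original recipe has 81 g of breadcrumbs, so the scaling factor is 432 ÷ 81 = 16/3.
vegetable broth: 225 g × 16/3 ÷ 28.35 g/oz ≈ 42 oz
olive oil: 3 lb × 16/3 × 16 oz/lb × 28.35 g/oz ≈ 7258 g
diced onion: (1 tbsp + 2 tsp = 5/3 tbsp) × 16/3 ÷ 16 tbsp/cup × 160 g/cup ≈ 89 g
water: 100 mL × 16/3 ≈ 533 mL

vegetable broth: 42 oz; olive oil: 7258 g; diced onion: 89 g; water: 533 mL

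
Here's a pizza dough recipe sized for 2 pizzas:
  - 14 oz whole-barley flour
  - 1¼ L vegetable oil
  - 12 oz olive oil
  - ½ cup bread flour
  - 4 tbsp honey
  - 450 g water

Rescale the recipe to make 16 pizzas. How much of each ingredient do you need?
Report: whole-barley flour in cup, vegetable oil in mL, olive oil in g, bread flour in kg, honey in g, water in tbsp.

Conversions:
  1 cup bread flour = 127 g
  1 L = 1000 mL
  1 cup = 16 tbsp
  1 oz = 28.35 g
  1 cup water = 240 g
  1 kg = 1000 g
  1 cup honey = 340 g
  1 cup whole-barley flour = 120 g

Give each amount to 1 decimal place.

whole-barley flour: 26.5 cup; vegetable oil: 10000.0 mL; olive oil: 2721.6 g; bread flour: 0.5 kg; honey: 680.0 g; water: 240.0 tbsp

Scaling factor: 16/2 = 8.
whole-barley flour: 14 oz × 8 × 28.35 g/oz ÷ 120 g/cup ≈ 26.5 cup
vegetable oil: 1.25 L × 8 × 1000 mL/L = 10000.0 mL
olive oil: 12 oz × 8 × 28.35 g/oz = 2721.6 g
bread flour: 0.5 cup × 8 × 127 g/cup ÷ 1000 g/kg ≈ 0.5 kg
honey: 4 tbsp × 8 ÷ 16 tbsp/cup × 340 g/cup = 680.0 g
water: 450 g × 8 ÷ 240 g/cup × 16 tbsp/cup = 240.0 tbsp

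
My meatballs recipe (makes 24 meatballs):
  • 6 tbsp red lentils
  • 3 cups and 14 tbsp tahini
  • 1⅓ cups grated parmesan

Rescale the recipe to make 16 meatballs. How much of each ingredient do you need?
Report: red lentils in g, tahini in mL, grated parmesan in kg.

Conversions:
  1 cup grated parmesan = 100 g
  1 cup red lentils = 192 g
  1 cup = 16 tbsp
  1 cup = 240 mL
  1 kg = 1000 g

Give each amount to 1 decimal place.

Scaling factor: 16/24 = 2/3.
red lentils: 6 tbsp × 2/3 ÷ 16 tbsp/cup × 192 g/cup = 48.0 g
tahini: (3 cup + 14 tbsp = 3.875 cup) × 2/3 × 240 mL/cup = 620.0 mL
grated parmesan: 4/3 cup × 2/3 × 100 g/cup ÷ 1000 g/kg ≈ 0.1 kg

red lentils: 48.0 g; tahini: 620.0 mL; grated parmesan: 0.1 kg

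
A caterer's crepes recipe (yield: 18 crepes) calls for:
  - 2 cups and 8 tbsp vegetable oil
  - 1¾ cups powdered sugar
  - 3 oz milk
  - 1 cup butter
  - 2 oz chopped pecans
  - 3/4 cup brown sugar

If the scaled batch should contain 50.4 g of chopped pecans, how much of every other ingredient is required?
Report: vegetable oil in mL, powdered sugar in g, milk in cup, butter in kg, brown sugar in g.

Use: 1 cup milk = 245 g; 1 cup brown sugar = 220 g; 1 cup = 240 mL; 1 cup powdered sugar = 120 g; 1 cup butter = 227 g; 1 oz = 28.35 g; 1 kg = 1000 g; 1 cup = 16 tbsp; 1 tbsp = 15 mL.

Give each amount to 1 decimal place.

vegetable oil: 533.3 mL; powdered sugar: 186.7 g; milk: 0.3 cup; butter: 0.2 kg; brown sugar: 146.7 g

The original recipe has 56.7 g of chopped pecans, so the scaling factor is 50.4 ÷ 56.7 = 8/9.
vegetable oil: (2 cup + 8 tbsp = 2.5 cup) × 8/9 × 240 mL/cup ≈ 533.3 mL
powdered sugar: 1.75 cup × 8/9 × 120 g/cup ≈ 186.7 g
milk: 3 oz × 8/9 × 28.35 g/oz ÷ 245 g/cup ≈ 0.3 cup
butter: 1 cup × 8/9 × 227 g/cup ÷ 1000 g/kg ≈ 0.2 kg
brown sugar: 0.75 cup × 8/9 × 220 g/cup ≈ 146.7 g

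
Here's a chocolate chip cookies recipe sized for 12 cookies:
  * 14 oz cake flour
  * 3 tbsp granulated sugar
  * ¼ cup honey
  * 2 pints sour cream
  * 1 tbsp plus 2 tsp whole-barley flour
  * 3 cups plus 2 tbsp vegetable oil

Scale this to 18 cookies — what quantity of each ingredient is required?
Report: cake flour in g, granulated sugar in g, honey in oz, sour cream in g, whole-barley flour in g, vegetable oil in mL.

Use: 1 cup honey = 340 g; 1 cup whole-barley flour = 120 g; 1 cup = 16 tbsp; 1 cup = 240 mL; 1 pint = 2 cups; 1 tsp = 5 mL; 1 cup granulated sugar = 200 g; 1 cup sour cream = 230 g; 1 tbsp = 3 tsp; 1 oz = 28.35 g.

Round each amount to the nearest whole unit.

Scaling factor: 18/12 = 3/2 = 1.5.
cake flour: 14 oz × 3/2 × 28.35 g/oz ≈ 595 g
granulated sugar: 3 tbsp × 3/2 ÷ 16 tbsp/cup × 200 g/cup ≈ 56 g
honey: 0.25 cup × 3/2 × 340 g/cup ÷ 28.35 g/oz ≈ 4 oz
sour cream: 2 pint × 3/2 × 2 cup/pint × 230 g/cup = 1380 g
whole-barley flour: (1 tbsp + 2 tsp = 5/3 tbsp) × 3/2 ÷ 16 tbsp/cup × 120 g/cup ≈ 19 g
vegetable oil: (3 cup + 2 tbsp = 3.125 cup) × 3/2 × 240 mL/cup = 1125 mL

cake flour: 595 g; granulated sugar: 56 g; honey: 4 oz; sour cream: 1380 g; whole-barley flour: 19 g; vegetable oil: 1125 mL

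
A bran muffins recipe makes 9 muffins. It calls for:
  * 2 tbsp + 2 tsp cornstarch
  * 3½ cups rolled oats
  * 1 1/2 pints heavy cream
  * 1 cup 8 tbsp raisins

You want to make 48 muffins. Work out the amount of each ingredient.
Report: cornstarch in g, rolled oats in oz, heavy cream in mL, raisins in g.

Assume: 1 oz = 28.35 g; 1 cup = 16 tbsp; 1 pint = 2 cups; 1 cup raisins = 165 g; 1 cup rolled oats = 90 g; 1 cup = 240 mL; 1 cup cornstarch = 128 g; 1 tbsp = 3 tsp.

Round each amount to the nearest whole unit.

Scaling factor: 48/9 = 16/3.
cornstarch: (2 tbsp + 2 tsp = 8/3 tbsp) × 16/3 ÷ 16 tbsp/cup × 128 g/cup ≈ 114 g
rolled oats: 3.5 cup × 16/3 × 90 g/cup ÷ 28.35 g/oz ≈ 59 oz
heavy cream: 1.5 pint × 16/3 × 2 cup/pint × 240 mL/cup = 3840 mL
raisins: (1 cup + 8 tbsp = 1.5 cup) × 16/3 × 165 g/cup = 1320 g

cornstarch: 114 g; rolled oats: 59 oz; heavy cream: 3840 mL; raisins: 1320 g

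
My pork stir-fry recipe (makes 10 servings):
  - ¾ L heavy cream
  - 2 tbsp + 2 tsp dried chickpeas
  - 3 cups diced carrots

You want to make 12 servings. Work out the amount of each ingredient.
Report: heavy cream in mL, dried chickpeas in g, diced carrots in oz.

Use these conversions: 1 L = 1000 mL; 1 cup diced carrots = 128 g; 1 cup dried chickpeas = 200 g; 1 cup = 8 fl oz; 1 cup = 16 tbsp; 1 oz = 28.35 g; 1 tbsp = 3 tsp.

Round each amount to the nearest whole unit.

heavy cream: 900 mL; dried chickpeas: 40 g; diced carrots: 16 oz

Scaling factor: 12/10 = 6/5 = 1.2.
heavy cream: 0.75 L × 6/5 × 1000 mL/L = 900 mL
dried chickpeas: (2 tbsp + 2 tsp = 8/3 tbsp) × 6/5 ÷ 16 tbsp/cup × 200 g/cup = 40 g
diced carrots: 3 cup × 6/5 × 128 g/cup ÷ 28.35 g/oz ≈ 16 oz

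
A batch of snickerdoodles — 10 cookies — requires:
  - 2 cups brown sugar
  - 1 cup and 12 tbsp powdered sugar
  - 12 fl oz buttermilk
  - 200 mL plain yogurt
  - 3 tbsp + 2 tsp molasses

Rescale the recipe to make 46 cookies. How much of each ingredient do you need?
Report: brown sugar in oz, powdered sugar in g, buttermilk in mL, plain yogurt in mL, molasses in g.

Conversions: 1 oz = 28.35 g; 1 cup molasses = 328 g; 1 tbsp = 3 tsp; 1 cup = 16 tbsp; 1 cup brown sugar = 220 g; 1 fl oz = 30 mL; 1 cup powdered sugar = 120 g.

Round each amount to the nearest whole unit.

brown sugar: 71 oz; powdered sugar: 966 g; buttermilk: 1656 mL; plain yogurt: 920 mL; molasses: 346 g

Scaling factor: 46/10 = 23/5 = 4.6.
brown sugar: 2 cup × 23/5 × 220 g/cup ÷ 28.35 g/oz ≈ 71 oz
powdered sugar: (1 cup + 12 tbsp = 1.75 cup) × 23/5 × 120 g/cup = 966 g
buttermilk: 12 fl oz × 23/5 × 30 mL/fl oz = 1656 mL
plain yogurt: 200 mL × 23/5 = 920 mL
molasses: (3 tbsp + 2 tsp = 11/3 tbsp) × 23/5 ÷ 16 tbsp/cup × 328 g/cup ≈ 346 g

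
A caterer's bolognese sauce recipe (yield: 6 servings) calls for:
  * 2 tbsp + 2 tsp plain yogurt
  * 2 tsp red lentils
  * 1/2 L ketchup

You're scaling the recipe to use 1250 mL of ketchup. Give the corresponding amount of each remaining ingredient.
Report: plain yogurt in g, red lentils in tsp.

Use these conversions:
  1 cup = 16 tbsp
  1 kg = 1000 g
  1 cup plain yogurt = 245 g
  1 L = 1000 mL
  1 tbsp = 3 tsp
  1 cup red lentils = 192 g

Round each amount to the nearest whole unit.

plain yogurt: 102 g; red lentils: 5 tsp

The original recipe has 500 mL of ketchup, so the scaling factor is 1250 ÷ 500 = 5/2 = 2.5.
plain yogurt: (2 tbsp + 2 tsp = 8/3 tbsp) × 5/2 ÷ 16 tbsp/cup × 245 g/cup ≈ 102 g
red lentils: 2 tsp × 5/2 = 5 tsp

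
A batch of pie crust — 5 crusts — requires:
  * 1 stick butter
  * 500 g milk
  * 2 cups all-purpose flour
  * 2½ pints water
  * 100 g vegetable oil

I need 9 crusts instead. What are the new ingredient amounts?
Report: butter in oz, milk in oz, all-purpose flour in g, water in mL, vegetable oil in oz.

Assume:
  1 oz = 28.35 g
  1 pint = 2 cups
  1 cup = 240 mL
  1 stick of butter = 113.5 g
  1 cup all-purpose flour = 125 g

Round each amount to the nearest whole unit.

Scaling factor: 9/5 = 1.8.
butter: 1 stick × 9/5 × 113.5 g/stick ÷ 28.35 g/oz ≈ 7 oz
milk: 500 g × 9/5 ÷ 28.35 g/oz ≈ 32 oz
all-purpose flour: 2 cup × 9/5 × 125 g/cup = 450 g
water: 2.5 pint × 9/5 × 2 cup/pint × 240 mL/cup = 2160 mL
vegetable oil: 100 g × 9/5 ÷ 28.35 g/oz ≈ 6 oz

butter: 7 oz; milk: 32 oz; all-purpose flour: 450 g; water: 2160 mL; vegetable oil: 6 oz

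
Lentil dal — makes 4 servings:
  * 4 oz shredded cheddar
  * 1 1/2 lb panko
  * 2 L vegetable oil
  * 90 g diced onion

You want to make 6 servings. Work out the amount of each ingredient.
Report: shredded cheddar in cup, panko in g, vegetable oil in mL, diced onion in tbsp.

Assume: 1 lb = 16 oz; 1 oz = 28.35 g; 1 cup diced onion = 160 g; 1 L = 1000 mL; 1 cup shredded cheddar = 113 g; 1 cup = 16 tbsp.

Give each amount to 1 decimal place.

shredded cheddar: 1.5 cup; panko: 1020.6 g; vegetable oil: 3000.0 mL; diced onion: 13.5 tbsp

Scaling factor: 6/4 = 3/2 = 1.5.
shredded cheddar: 4 oz × 3/2 × 28.35 g/oz ÷ 113 g/cup ≈ 1.5 cup
panko: 1.5 lb × 3/2 × 16 oz/lb × 28.35 g/oz = 1020.6 g
vegetable oil: 2 L × 3/2 × 1000 mL/L = 3000.0 mL
diced onion: 90 g × 3/2 ÷ 160 g/cup × 16 tbsp/cup = 13.5 tbsp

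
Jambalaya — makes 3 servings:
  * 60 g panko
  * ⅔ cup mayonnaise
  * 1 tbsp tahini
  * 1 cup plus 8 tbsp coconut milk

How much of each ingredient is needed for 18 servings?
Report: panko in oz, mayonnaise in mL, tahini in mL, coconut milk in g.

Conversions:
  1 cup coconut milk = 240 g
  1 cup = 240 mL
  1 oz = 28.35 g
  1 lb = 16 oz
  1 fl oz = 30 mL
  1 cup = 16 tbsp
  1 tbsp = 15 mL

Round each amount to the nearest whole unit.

Scaling factor: 18/3 = 6.
panko: 60 g × 6 ÷ 28.35 g/oz ≈ 13 oz
mayonnaise: 2/3 cup × 6 × 240 mL/cup = 960 mL
tahini: 1 tbsp × 6 × 15 mL/tbsp = 90 mL
coconut milk: (1 cup + 8 tbsp = 1.5 cup) × 6 × 240 g/cup = 2160 g

panko: 13 oz; mayonnaise: 960 mL; tahini: 90 mL; coconut milk: 2160 g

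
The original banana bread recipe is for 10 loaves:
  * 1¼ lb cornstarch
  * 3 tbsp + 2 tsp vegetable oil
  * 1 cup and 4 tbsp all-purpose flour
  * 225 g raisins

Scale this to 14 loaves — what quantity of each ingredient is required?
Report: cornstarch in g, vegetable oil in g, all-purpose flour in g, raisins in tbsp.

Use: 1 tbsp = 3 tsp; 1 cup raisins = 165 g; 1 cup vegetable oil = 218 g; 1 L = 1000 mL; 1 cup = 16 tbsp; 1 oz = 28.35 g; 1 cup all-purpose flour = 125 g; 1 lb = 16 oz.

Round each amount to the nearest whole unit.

Scaling factor: 14/10 = 7/5 = 1.4.
cornstarch: 1.25 lb × 7/5 × 16 oz/lb × 28.35 g/oz ≈ 794 g
vegetable oil: (3 tbsp + 2 tsp = 11/3 tbsp) × 7/5 ÷ 16 tbsp/cup × 218 g/cup ≈ 70 g
all-purpose flour: (1 cup + 4 tbsp = 1.25 cup) × 7/5 × 125 g/cup ≈ 219 g
raisins: 225 g × 7/5 ÷ 165 g/cup × 16 tbsp/cup ≈ 31 tbsp

cornstarch: 794 g; vegetable oil: 70 g; all-purpose flour: 219 g; raisins: 31 tbsp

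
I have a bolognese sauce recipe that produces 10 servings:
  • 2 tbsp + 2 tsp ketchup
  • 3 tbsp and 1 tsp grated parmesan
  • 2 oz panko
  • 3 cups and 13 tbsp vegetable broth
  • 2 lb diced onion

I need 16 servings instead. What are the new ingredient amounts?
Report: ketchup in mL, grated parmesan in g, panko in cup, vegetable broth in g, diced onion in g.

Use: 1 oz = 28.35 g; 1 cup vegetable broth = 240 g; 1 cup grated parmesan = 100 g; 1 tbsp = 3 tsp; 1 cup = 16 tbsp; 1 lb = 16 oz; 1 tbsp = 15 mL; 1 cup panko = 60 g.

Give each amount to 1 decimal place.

Scaling factor: 16/10 = 8/5 = 1.6.
ketchup: (2 tbsp + 2 tsp = 8/3 tbsp) × 8/5 × 15 mL/tbsp = 64.0 mL
grated parmesan: (3 tbsp + 1 tsp = 10/3 tbsp) × 8/5 ÷ 16 tbsp/cup × 100 g/cup ≈ 33.3 g
panko: 2 oz × 8/5 × 28.35 g/oz ÷ 60 g/cup ≈ 1.5 cup
vegetable broth: (3 cup + 13 tbsp = 3.8125 cup) × 8/5 × 240 g/cup = 1464.0 g
diced onion: 2 lb × 8/5 × 16 oz/lb × 28.35 g/oz ≈ 1451.5 g

ketchup: 64.0 mL; grated parmesan: 33.3 g; panko: 1.5 cup; vegetable broth: 1464.0 g; diced onion: 1451.5 g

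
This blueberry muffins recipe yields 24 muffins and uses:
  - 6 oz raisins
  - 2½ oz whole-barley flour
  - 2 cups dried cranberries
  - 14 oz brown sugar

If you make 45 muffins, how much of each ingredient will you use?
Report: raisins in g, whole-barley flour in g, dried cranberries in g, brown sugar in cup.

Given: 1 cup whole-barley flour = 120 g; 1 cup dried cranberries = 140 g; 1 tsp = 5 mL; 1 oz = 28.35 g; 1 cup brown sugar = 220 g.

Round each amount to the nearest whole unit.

raisins: 319 g; whole-barley flour: 133 g; dried cranberries: 525 g; brown sugar: 3 cup

Scaling factor: 45/24 = 15/8 = 1.875.
raisins: 6 oz × 15/8 × 28.35 g/oz ≈ 319 g
whole-barley flour: 2.5 oz × 15/8 × 28.35 g/oz ≈ 133 g
dried cranberries: 2 cup × 15/8 × 140 g/cup = 525 g
brown sugar: 14 oz × 15/8 × 28.35 g/oz ÷ 220 g/cup ≈ 3 cup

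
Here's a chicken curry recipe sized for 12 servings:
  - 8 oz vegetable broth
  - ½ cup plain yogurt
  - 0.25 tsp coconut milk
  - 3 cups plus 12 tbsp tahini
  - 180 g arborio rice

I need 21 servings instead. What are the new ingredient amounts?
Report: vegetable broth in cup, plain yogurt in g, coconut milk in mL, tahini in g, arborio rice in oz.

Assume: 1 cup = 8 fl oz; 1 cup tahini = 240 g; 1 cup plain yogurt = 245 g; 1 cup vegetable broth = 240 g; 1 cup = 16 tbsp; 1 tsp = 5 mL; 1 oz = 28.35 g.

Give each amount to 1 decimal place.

vegetable broth: 1.7 cup; plain yogurt: 214.4 g; coconut milk: 2.2 mL; tahini: 1575.0 g; arborio rice: 11.1 oz

Scaling factor: 21/12 = 7/4 = 1.75.
vegetable broth: 8 oz × 7/4 × 28.35 g/oz ÷ 240 g/cup ≈ 1.7 cup
plain yogurt: 0.5 cup × 7/4 × 245 g/cup ≈ 214.4 g
coconut milk: 0.25 tsp × 7/4 × 5 mL/tsp ≈ 2.2 mL
tahini: (3 cup + 12 tbsp = 3.75 cup) × 7/4 × 240 g/cup = 1575.0 g
arborio rice: 180 g × 7/4 ÷ 28.35 g/oz ≈ 11.1 oz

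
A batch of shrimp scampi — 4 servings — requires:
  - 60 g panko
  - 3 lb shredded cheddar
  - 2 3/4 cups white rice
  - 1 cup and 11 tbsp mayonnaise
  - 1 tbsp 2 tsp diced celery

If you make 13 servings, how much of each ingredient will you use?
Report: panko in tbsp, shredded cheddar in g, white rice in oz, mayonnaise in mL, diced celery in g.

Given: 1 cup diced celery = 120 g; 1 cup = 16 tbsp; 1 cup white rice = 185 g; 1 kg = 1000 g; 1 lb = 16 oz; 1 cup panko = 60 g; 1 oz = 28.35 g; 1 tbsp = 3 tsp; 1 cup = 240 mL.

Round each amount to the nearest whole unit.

panko: 52 tbsp; shredded cheddar: 4423 g; white rice: 58 oz; mayonnaise: 1316 mL; diced celery: 41 g

Scaling factor: 13/4 = 3.25.
panko: 60 g × 13/4 ÷ 60 g/cup × 16 tbsp/cup = 52 tbsp
shredded cheddar: 3 lb × 13/4 × 16 oz/lb × 28.35 g/oz ≈ 4423 g
white rice: 2.75 cup × 13/4 × 185 g/cup ÷ 28.35 g/oz ≈ 58 oz
mayonnaise: (1 cup + 11 tbsp = 1.6875 cup) × 13/4 × 240 mL/cup ≈ 1316 mL
diced celery: (1 tbsp + 2 tsp = 5/3 tbsp) × 13/4 ÷ 16 tbsp/cup × 120 g/cup ≈ 41 g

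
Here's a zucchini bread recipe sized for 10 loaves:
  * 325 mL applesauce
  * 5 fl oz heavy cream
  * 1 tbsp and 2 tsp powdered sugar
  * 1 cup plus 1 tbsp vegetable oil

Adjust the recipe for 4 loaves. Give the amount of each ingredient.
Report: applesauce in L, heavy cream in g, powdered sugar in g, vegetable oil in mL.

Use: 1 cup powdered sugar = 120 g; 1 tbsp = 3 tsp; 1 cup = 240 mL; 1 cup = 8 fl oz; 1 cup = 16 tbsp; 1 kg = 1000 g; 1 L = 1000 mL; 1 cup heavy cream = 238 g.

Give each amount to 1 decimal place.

applesauce: 0.1 L; heavy cream: 59.5 g; powdered sugar: 5.0 g; vegetable oil: 102.0 mL

Scaling factor: 4/10 = 2/5 = 0.4.
applesauce: 325 mL × 2/5 ÷ 1000 mL/L ≈ 0.1 L
heavy cream: 5 fl oz × 2/5 ÷ 8 fl oz/cup × 238 g/cup = 59.5 g
powdered sugar: (1 tbsp + 2 tsp = 5/3 tbsp) × 2/5 ÷ 16 tbsp/cup × 120 g/cup = 5.0 g
vegetable oil: (1 cup + 1 tbsp = 1.0625 cup) × 2/5 × 240 mL/cup = 102.0 mL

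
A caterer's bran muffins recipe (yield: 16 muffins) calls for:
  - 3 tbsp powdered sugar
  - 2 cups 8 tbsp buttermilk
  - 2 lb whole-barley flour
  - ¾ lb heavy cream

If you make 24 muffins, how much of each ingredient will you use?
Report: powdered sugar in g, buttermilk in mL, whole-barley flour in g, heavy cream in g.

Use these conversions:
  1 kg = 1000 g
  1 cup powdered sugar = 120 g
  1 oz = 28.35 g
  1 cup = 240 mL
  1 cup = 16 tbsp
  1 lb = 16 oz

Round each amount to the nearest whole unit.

Scaling factor: 24/16 = 3/2 = 1.5.
powdered sugar: 3 tbsp × 3/2 ÷ 16 tbsp/cup × 120 g/cup ≈ 34 g
buttermilk: (2 cup + 8 tbsp = 2.5 cup) × 3/2 × 240 mL/cup = 900 mL
whole-barley flour: 2 lb × 3/2 × 16 oz/lb × 28.35 g/oz ≈ 1361 g
heavy cream: 0.75 lb × 3/2 × 16 oz/lb × 28.35 g/oz ≈ 510 g

powdered sugar: 34 g; buttermilk: 900 mL; whole-barley flour: 1361 g; heavy cream: 510 g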